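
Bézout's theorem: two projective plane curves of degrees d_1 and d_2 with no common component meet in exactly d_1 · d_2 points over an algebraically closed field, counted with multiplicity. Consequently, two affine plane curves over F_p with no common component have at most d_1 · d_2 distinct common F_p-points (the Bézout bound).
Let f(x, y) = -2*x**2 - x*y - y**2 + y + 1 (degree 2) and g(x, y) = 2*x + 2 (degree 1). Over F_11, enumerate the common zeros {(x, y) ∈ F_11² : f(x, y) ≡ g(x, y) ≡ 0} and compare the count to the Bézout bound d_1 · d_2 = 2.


Common zeros: {(10, 1)}; count = 1; Bézout bound = 2.

deg(f) = 2, deg(g) = 1, so Bézout bound = 2.
Scan x ∈ F_11. For each x, list the y ∈ F_11 with f(x, y) ≡ 0 and those with g(x, y) ≡ 0 (mod 11); the common zeros in that column are the intersection.
  x = 0: f ≡ 0 at y ∈ {4, 8}; g ≡ 0 at y ∈ ∅; common: ∅.
  x = 1: f ≡ 0 at y ∈ ∅; g ≡ 0 at y ∈ ∅; common: ∅.
  x = 2: f ≡ 0 at y ∈ ∅; g ≡ 0 at y ∈ ∅; common: ∅.
  x = 3: f ≡ 0 at y ∈ ∅; g ≡ 0 at y ∈ ∅; common: ∅.
  x = 4: f ≡ 0 at y ∈ ∅; g ≡ 0 at y ∈ ∅; common: ∅.
  x = 5: f ≡ 0 at y ∈ ∅; g ≡ 0 at y ∈ ∅; common: ∅.
  x = 6: f ≡ 0 at y ∈ {1, 5}; g ≡ 0 at y ∈ ∅; common: ∅.
  x = 7: f ≡ 0 at y ∈ {8}; g ≡ 0 at y ∈ ∅; common: ∅.
  x = 8: f ≡ 0 at y ∈ {5, 10}; g ≡ 0 at y ∈ ∅; common: ∅.
  x = 9: f ≡ 0 at y ∈ {4, 10}; g ≡ 0 at y ∈ ∅; common: ∅.
  x = 10: f ≡ 0 at y ∈ {1}; g ≡ 0 at y ∈ {0, 1, 2, 3, 4, 5, 6, 7, 8, 9, 10}; common: {1}.
Collecting: common zeros = {(10, 1)}, so the count is 1.
Comparison with the Bézout bound: 1 ≤ 2 = deg(f)·deg(g), as expected for curves with no common component (the affine F_11-count falls short of the bound because intersections may lie at infinity, over extension fields, or carry multiplicity).


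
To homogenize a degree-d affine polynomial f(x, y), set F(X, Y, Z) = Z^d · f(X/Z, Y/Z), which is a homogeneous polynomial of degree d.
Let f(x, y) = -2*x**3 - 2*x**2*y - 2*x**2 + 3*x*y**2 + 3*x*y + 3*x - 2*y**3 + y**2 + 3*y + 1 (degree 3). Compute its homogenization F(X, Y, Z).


F(X, Y, Z) = -2*X**3 - 2*X**2*Y - 2*X**2*Z + 3*X*Y**2 + 3*X*Y*Z + 3*X*Z**2 - 2*Y**3 + Y**2*Z + 3*Y*Z**2 + Z**3

deg(f) = 3.
Substitute x = X/Z, y = Y/Z into f, then multiply by Z^3.
  monomial -2·x^3·y^0 ↦ -2·X^3·Y^0·Z^0.
  monomial -2·x^2·y^1 ↦ -2·X^2·Y^1·Z^0.
  monomial -2·x^2·y^0 ↦ -2·X^2·Y^0·Z^1.
  monomial 3·x^1·y^2 ↦ 3·X^1·Y^2·Z^0.
  monomial 3·x^1·y^1 ↦ 3·X^1·Y^1·Z^1.
  monomial 3·x^1·y^0 ↦ 3·X^1·Y^0·Z^2.
  monomial -2·x^0·y^3 ↦ -2·X^0·Y^3·Z^0.
  monomial 1·x^0·y^2 ↦ 1·X^0·Y^2·Z^1.
  monomial 3·x^0·y^1 ↦ 3·X^0·Y^1·Z^2.
  monomial 1·x^0·y^0 ↦ 1·X^0·Y^0·Z^3.
Collecting: F(X, Y, Z) = -2*X**3 - 2*X**2*Y - 2*X**2*Z + 3*X*Y**2 + 3*X*Y*Z + 3*X*Z**2 - 2*Y**3 + Y**2*Z + 3*Y*Z**2 + Z**3.


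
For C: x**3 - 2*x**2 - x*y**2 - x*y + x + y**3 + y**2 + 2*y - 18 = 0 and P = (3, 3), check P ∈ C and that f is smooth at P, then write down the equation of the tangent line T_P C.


Tangent line at P: 4*x + 14*y - 54 = 0.

Step 1: f(3, 3) = 0, so P lies on C.
Step 2: partial derivatives
  f_x(x, y) = 3*x**2 - 4*x - y**2 - y + 1, f_y(x, y) = -2*x*y - x + 3*y**2 + 2*y + 2.
  f_x(P) = 4, f_y(P) = 14 (gradient nonzero, so P is smooth).
Step 3: tangent line at P: 4·(x − 3) + 14·(y − 3) = 0.
Expanding: 4*x + 14*y - 54 = 0.


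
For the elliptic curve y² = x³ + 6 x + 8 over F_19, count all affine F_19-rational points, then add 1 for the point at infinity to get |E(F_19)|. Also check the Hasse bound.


Affine points = {(2, 3), (2, 16), (4, 1), (4, 18), (5, 7), (5, 12), (8, 6), (8, 13), (10, 2), (10, 17), (14, 9), (14, 10), (16, 1), (16, 18), (17, 8), (17, 11), (18, 1), (18, 18)}; affine count = 18; |E(F_19)| = 19.

Discriminant check: Δ ∝ 4a³ + 27b² = 4·6³ + 27·8² = 4·216 + 27·64 ≡ 8 (mod 19). Nonzero ⇒ E is nonsingular.
For each x ∈ F_19, compute rhs = x³ + 6·x + 8 mod 19, then count y ∈ F_19 with y² ≡ rhs.
  x = 0: rhs = 8, matching y values: none (0 points).
  x = 1: rhs = 15, matching y values: none (0 points).
  x = 2: rhs = 9, matching y values: 3, 16 (2 points).
  x = 3: rhs = 15, matching y values: none (0 points).
  x = 4: rhs = 1, matching y values: 1, 18 (2 points).
  x = 5: rhs = 11, matching y values: 7, 12 (2 points).
  x = 6: rhs = 13, matching y values: none (0 points).
  x = 7: rhs = 13, matching y values: none (0 points).
  x = 8: rhs = 17, matching y values: 6, 13 (2 points).
  x = 9: rhs = 12, matching y values: none (0 points).
  x = 10: rhs = 4, matching y values: 2, 17 (2 points).
  x = 11: rhs = 18, matching y values: none (0 points).
  x = 12: rhs = 3, matching y values: none (0 points).
  x = 13: rhs = 3, matching y values: none (0 points).
  x = 14: rhs = 5, matching y values: 9, 10 (2 points).
  x = 15: rhs = 15, matching y values: none (0 points).
  x = 16: rhs = 1, matching y values: 1, 18 (2 points).
  x = 17: rhs = 7, matching y values: 8, 11 (2 points).
  x = 18: rhs = 1, matching y values: 1, 18 (2 points).
Total affine count: 18.
Full point count |E(F_19)| = 18 + 1 = 19.
Hasse bound: |19 − (19+1)| = |-1| = 1 ≤ 2√19 ≈ 8.7178 ✓.


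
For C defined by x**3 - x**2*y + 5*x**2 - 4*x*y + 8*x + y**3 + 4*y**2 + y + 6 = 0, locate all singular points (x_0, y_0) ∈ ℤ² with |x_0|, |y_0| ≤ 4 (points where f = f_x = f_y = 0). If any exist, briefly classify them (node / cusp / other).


Singular points: {(-2, -1)}; classification: cusp.

Compute partial derivatives:
  f_x = 3*x**2 - 2*x*y + 10*x - 4*y + 8.
  f_y = -x**2 - 4*x + 3*y**2 + 8*y + 1.
Scan x_0 ∈ {−4, ..., 4}. For each x_0, f_y(x_0, y) is a polynomial in y; find its integer roots y ∈ {−4, ..., 4}, then test f_x and f at those candidates.
  x = -4: f_y(-4, y) = 3*y**2 + 8*y + 1; no integer root y with |y| ≤ 4.
  x = -3: f_y(-3, y) = 3*y**2 + 8*y + 4; vanishes at y ∈ {-2}. (-3, -2): f_x = 1 ≠ 0.
  x = -2: f_y(-2, y) = 3*y**2 + 8*y + 5; vanishes at y ∈ {-1}. (-2, -1): f_x = 0, f = 0 — SINGULAR.
  x = -1: f_y(-1, y) = 3*y**2 + 8*y + 4; vanishes at y ∈ {-2}. (-1, -2): f_x = 5 ≠ 0.
  x = 0: f_y(0, y) = 3*y**2 + 8*y + 1; no integer root y with |y| ≤ 4.
  x = 1: f_y(1, y) = 3*y**2 + 8*y - 4; no integer root y with |y| ≤ 4.
  x = 2: f_y(2, y) = 3*y**2 + 8*y - 11; vanishes at y ∈ {1}. (2, 1): f_x = 32 ≠ 0.
  x = 3: f_y(3, y) = 3*y**2 + 8*y - 20; no integer root y with |y| ≤ 4.
  x = 4: f_y(4, y) = 3*y**2 + 8*y - 31; no integer root y with |y| ≤ 4.
Only singular point on the grid: (-2, -1).
Classify: substitute x = -2 + u, y = -1 + v and expand: f = u**3 - u**2*v + v**3 + v**2.
No constant or linear terms (consistent with a singular point). Quadratic part: v**2. Cubic part: u**3 - u**2*v + v**3.
The quadratic part v**2 is a perfect square, so there is a single (double) tangent line v = 0, i.e. y = -1. Restricting the cubic part to that line (v = 0) leaves u**3 ≠ 0, so f is not divisible by v and the branch is v² ≈ -u**3 to lowest order — this is a cusp.
Classification: cusp.


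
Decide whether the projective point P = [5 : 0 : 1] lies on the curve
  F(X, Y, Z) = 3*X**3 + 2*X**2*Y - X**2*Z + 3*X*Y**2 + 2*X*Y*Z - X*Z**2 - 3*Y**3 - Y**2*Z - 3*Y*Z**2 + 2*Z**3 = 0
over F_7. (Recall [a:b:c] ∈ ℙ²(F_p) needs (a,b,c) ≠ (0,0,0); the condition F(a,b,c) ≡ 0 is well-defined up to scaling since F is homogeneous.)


F(5,0,1) ≡ 4 (mod 7); P is NOT on the curve.

Evaluate F(5, 0, 1) term-by-term (mod 7).
  3*X**3 ↦ 3·125·1·1 = 375
  2*X**2*Y ↦ 2·25·0·1 = 0
  -X**2*Z ↦ -1·25·1·1 = -25
  3*X*Y**2 ↦ 3·5·0·1 = 0
  2*X*Y*Z ↦ 2·5·0·1 = 0
  -X*Z**2 ↦ -1·5·1·1 = -5
  -3*Y**3 ↦ -3·1·0·1 = 0
  -Y**2*Z ↦ -1·1·0·1 = 0
  -3*Y*Z**2 ↦ -3·1·0·1 = 0
  2*Z**3 ↦ 2·1·1·1 = 2
Sum: F(5, 0, 1) = (375) + (0) + (-25) + (0) + (0) + (-5) + (0) + (0) + (0) + (2) = 347.
Reducing mod 7: 347 ≡ 4 (mod 7).
Since F(a, b, c) ≡ 4 ≠ 0 (mod 7), P does NOT lie on the curve.


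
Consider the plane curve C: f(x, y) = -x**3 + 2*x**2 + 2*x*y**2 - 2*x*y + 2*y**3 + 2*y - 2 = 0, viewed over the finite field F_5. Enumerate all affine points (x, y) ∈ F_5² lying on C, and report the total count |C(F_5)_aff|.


Affine F_5-points: {(3, 3), (4, 1)}; count = 2.

For each of the 25 pairs (x, y) ∈ F_5², evaluate f(x, y) mod 5. Record the zeros.
  x = 0: [0↦3, 1↦2, 2↦3, 3↦3, 4↦4]  zeros at y ∈ ∅
  x = 1: [0↦4, 1↦3, 2↦3, 3↦1, 4↦4]  zeros at y ∈ ∅
  x = 2: [0↦3, 1↦2, 2↦1, 3↦2, 4↦2]  zeros at y ∈ ∅
  x = 3: [0↦4, 1↦3, 2↦1, 3↦0, 4↦2]  zeros at y ∈ {3}
  x = 4: [0↦1, 1↦0, 2↦2, 3↦4, 4↦3]  zeros at y ∈ {1}
Collecting zeros: affine points = {(3, 3), (4, 1)}.
Total count |C(F_5)_aff| = 2.


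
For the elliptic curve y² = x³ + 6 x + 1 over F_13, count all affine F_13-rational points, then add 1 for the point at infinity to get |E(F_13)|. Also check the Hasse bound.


Affine points = {(0, 1), (0, 12), (5, 0), (7, 3), (7, 10), (9, 2), (9, 11)}; affine count = 7; |E(F_13)| = 8.

Discriminant check: Δ ∝ 4a³ + 27b² = 4·6³ + 27·1² = 4·216 + 27·1 ≡ 7 (mod 13). Nonzero ⇒ E is nonsingular.
For each x ∈ F_13, compute rhs = x³ + 6·x + 1 mod 13, then count y ∈ F_13 with y² ≡ rhs.
  x = 0: rhs = 1, matching y values: 1, 12 (2 points).
  x = 1: rhs = 8, matching y values: none (0 points).
  x = 2: rhs = 8, matching y values: none (0 points).
  x = 3: rhs = 7, matching y values: none (0 points).
  x = 4: rhs = 11, matching y values: none (0 points).
  x = 5: rhs = 0, matching y values: 0 (1 points).
  x = 6: rhs = 6, matching y values: none (0 points).
  x = 7: rhs = 9, matching y values: 3, 10 (2 points).
  x = 8: rhs = 2, matching y values: none (0 points).
  x = 9: rhs = 4, matching y values: 2, 11 (2 points).
  x = 10: rhs = 8, matching y values: none (0 points).
  x = 11: rhs = 7, matching y values: none (0 points).
  x = 12: rhs = 7, matching y values: none (0 points).
Total affine count: 7.
Full point count |E(F_13)| = 7 + 1 = 8.
Hasse bound: |8 − (13+1)| = |-6| = 6 ≤ 2√13 ≈ 7.2111 ✓.


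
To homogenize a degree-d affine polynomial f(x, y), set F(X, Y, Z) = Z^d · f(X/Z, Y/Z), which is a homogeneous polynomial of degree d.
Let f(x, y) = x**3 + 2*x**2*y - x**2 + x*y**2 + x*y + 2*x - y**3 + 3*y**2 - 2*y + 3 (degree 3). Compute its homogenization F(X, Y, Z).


F(X, Y, Z) = X**3 + 2*X**2*Y - X**2*Z + X*Y**2 + X*Y*Z + 2*X*Z**2 - Y**3 + 3*Y**2*Z - 2*Y*Z**2 + 3*Z**3

deg(f) = 3.
Substitute x = X/Z, y = Y/Z into f, then multiply by Z^3.
  monomial 1·x^3·y^0 ↦ 1·X^3·Y^0·Z^0.
  monomial 2·x^2·y^1 ↦ 2·X^2·Y^1·Z^0.
  monomial -1·x^2·y^0 ↦ -1·X^2·Y^0·Z^1.
  monomial 1·x^1·y^2 ↦ 1·X^1·Y^2·Z^0.
  monomial 1·x^1·y^1 ↦ 1·X^1·Y^1·Z^1.
  monomial 2·x^1·y^0 ↦ 2·X^1·Y^0·Z^2.
  monomial -1·x^0·y^3 ↦ -1·X^0·Y^3·Z^0.
  monomial 3·x^0·y^2 ↦ 3·X^0·Y^2·Z^1.
  monomial -2·x^0·y^1 ↦ -2·X^0·Y^1·Z^2.
  monomial 3·x^0·y^0 ↦ 3·X^0·Y^0·Z^3.
Collecting: F(X, Y, Z) = X**3 + 2*X**2*Y - X**2*Z + X*Y**2 + X*Y*Z + 2*X*Z**2 - Y**3 + 3*Y**2*Z - 2*Y*Z**2 + 3*Z**3.


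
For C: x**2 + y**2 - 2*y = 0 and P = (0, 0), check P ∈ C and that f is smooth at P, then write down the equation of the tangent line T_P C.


Tangent line at P: -2*y = 0.

Step 1: f(0, 0) = 0, so P lies on C.
Step 2: partial derivatives
  f_x(x, y) = 2*x, f_y(x, y) = 2*y - 2.
  f_x(P) = 0, f_y(P) = -2 (gradient nonzero, so P is smooth).
Step 3: tangent line at P: 0·(x − 0) + -2·(y − 0) = 0.
Expanding: -2*y = 0.


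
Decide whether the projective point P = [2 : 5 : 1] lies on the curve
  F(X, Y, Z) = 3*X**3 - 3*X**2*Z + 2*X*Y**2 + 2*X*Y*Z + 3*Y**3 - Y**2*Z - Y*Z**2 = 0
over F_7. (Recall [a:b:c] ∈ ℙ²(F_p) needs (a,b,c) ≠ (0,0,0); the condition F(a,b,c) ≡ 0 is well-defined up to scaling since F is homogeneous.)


F(2,5,1) ≡ 1 (mod 7); P is NOT on the curve.

Evaluate F(2, 5, 1) term-by-term (mod 7).
  3*X**3 ↦ 3·8·1·1 = 24
  -3*X**2*Z ↦ -3·4·1·1 = -12
  2*X*Y**2 ↦ 2·2·25·1 = 100
  2*X*Y*Z ↦ 2·2·5·1 = 20
  3*Y**3 ↦ 3·1·125·1 = 375
  -Y**2*Z ↦ -1·1·25·1 = -25
  -Y*Z**2 ↦ -1·1·5·1 = -5
Sum: F(2, 5, 1) = (24) + (-12) + (100) + (20) + (375) + (-25) + (-5) = 477.
Reducing mod 7: 477 ≡ 1 (mod 7).
Since F(a, b, c) ≡ 1 ≠ 0 (mod 7), P does NOT lie on the curve.


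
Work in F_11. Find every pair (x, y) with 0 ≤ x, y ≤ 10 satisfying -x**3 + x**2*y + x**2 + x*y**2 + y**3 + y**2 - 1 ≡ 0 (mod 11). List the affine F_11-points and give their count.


Affine F_11-points: {(0, 2), (1, 4), (3, 7), (4, 2), (5, 3), (5, 10), (6, 8), (7, 5), (9, 0), (10, 2)}; count = 10.

For each of the 121 pairs (x, y) ∈ F_11², evaluate f(x, y) mod 11. Record the zeros.
  x = 0: [0↦10, 1↦1, 2↦0, 3↦2, 4↦2, 5↦6, 6↦9, 7↦6, 8↦3, 9↦6, 10↦10]  zeros at y ∈ {2}
  x = 1: [0↦10, 1↦3, 2↦6, 3↦3, 4↦0, 5↦3, 6↦7, 7↦7, 8↦9, 9↦8, 10↦10]  zeros at y ∈ {4}
  x = 2: [0↦6, 1↦3, 2↦1, 3↦6, 4↦2, 5↦6, 6↦2, 7↦7, 8↦5, 9↦2, 10↦4]  zeros at y ∈ ∅
  x = 3: [0↦3, 1↦6, 2↦1, 3↦5, 4↦2, 5↦9, 6↦10, 7↦0, 8↦7, 9↦4, 10↦8]  zeros at y ∈ {7}
  x = 4: [0↦6, 1↦6, 2↦0, 3↦5, 4↦5, 5↦6, 6↦3, 7↦2, 8↦9, 9↦8, 10↦5]  zeros at y ∈ {2}
  x = 5: [0↦9, 1↦8, 2↦3, 3↦0, 4↦5, 5↦2, 6↦8, 7↦7, 8↦5, 9↦8, 10↦0]  zeros at y ∈ {3, 10}
  x = 6: [0↦6, 1↦6, 2↦4, 3↦6, 4↦7, 5↦2, 6↦8, 7↦9, 8↦0, 9↦9, 10↦9]  zeros at y ∈ {8}
  x = 7: [0↦2, 1↦5, 2↦8, 3↦6, 4↦5, 5↦0, 6↦8, 7↦2, 8↦10, 9↦5, 10↦4]  zeros at y ∈ {5}
  x = 8: [0↦2, 1↦10, 2↦9, 3↦5, 4↦4, 5↦1, 6↦2, 7↦2, 8↦7, 9↦1, 10↦1]  zeros at y ∈ ∅
  x = 9: [0↦0, 1↦4, 2↦1, 3↦8, 4↦9, 5↦10, 6↦6, 7↦3, 8↦7, 9↦2, 10↦5]  zeros at y ∈ {0}
  x = 10: [0↦1, 1↦3, 2↦0, 3↦9, 4↦3, 5↦10, 6↦3, 7↦10, 8↦4, 9↦2, 10↦10]  zeros at y ∈ {2}
Collecting zeros: affine points = {(0, 2), (1, 4), (3, 7), (4, 2), (5, 3), (5, 10), (6, 8), (7, 5), (9, 0), (10, 2)}.
Total count |C(F_11)_aff| = 10.


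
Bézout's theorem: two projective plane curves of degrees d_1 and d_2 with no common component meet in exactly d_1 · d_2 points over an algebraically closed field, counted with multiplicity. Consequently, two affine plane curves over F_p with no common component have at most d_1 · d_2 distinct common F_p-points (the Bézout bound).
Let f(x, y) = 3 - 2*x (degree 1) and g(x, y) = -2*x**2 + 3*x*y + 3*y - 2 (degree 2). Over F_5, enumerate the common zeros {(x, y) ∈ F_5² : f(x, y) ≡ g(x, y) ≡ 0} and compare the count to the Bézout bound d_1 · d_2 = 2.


Common zeros: ∅; count = 0; Bézout bound = 2.

deg(f) = 1, deg(g) = 2, so Bézout bound = 2.
Scan x ∈ F_5. For each x, list the y ∈ F_5 with f(x, y) ≡ 0 and those with g(x, y) ≡ 0 (mod 5); the common zeros in that column are the intersection.
  x = 0: f ≡ 0 at y ∈ ∅; g ≡ 0 at y ∈ {4}; common: ∅.
  x = 1: f ≡ 0 at y ∈ ∅; g ≡ 0 at y ∈ {4}; common: ∅.
  x = 2: f ≡ 0 at y ∈ ∅; g ≡ 0 at y ∈ {0}; common: ∅.
  x = 3: f ≡ 0 at y ∈ ∅; g ≡ 0 at y ∈ {0}; common: ∅.
  x = 4: f ≡ 0 at y ∈ {0, 1, 2, 3, 4}; g ≡ 0 at y ∈ ∅; common: ∅.
Collecting: common zeros = ∅, so the count is 0.
Comparison with the Bézout bound: 0 ≤ 2 = deg(f)·deg(g), as expected for curves with no common component (the affine F_5-count falls short of the bound because intersections may lie at infinity, over extension fields, or carry multiplicity).


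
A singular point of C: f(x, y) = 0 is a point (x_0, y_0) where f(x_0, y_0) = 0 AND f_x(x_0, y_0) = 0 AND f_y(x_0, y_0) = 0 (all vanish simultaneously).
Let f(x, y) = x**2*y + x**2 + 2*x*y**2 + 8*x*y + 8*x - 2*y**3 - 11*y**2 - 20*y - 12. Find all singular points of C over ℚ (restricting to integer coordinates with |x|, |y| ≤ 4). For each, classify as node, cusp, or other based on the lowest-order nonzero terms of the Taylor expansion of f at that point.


Singular points: {(0, -2)}; classification: node.

Compute partial derivatives:
  f_x = 2*x*y + 2*x + 2*y**2 + 8*y + 8.
  f_y = x**2 + 4*x*y + 8*x - 6*y**2 - 22*y - 20.
Scan x_0 ∈ {−4, ..., 4}. For each x_0, f_y(x_0, y) is a polynomial in y; find its integer roots y ∈ {−4, ..., 4}, then test f_x and f at those candidates.
  x = -4: f_y(-4, y) = -6*y**2 - 38*y - 36; no integer root y with |y| ≤ 4.
  x = -3: f_y(-3, y) = -6*y**2 - 34*y - 35; no integer root y with |y| ≤ 4.
  x = -2: f_y(-2, y) = -6*y**2 - 30*y - 32; no integer root y with |y| ≤ 4.
  x = -1: f_y(-1, y) = -6*y**2 - 26*y - 27; no integer root y with |y| ≤ 4.
  x = 0: f_y(0, y) = -6*y**2 - 22*y - 20; vanishes at y ∈ {-2}. (0, -2): f_x = 0, f = 0 — SINGULAR.
  x = 1: f_y(1, y) = -6*y**2 - 18*y - 11; no integer root y with |y| ≤ 4.
  x = 2: f_y(2, y) = -6*y**2 - 14*y; vanishes at y ∈ {0}. (2, 0): f_x = 12 ≠ 0.
  x = 3: f_y(3, y) = -6*y**2 - 10*y + 13; no integer root y with |y| ≤ 4.
  x = 4: f_y(4, y) = -6*y**2 - 6*y + 28; no integer root y with |y| ≤ 4.
Only singular point on the grid: (0, -2).
Classify: substitute x = 0 + u, y = -2 + v and expand: f = u**2*v - u**2 + 2*u*v**2 - 2*v**3 + v**2.
No constant or linear terms (consistent with a singular point). Quadratic part: -u**2 + v**2. Cubic part: u**2*v + 2*u*v**2 - 2*v**3.
The quadratic part v**2 - u**2 = (v − u)(v + u) splits into two distinct linear factors, so there are two distinct tangent lines y − -2 = ±(x − 0) — this is a node (ordinary double point).
Classification: node.


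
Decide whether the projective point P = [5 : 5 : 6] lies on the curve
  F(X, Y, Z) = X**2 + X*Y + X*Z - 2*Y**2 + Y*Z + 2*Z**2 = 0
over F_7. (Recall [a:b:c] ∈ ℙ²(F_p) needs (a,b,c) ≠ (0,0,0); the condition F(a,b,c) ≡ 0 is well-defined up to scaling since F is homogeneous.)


F(5,5,6) ≡ 6 (mod 7); P is NOT on the curve.

Evaluate F(5, 5, 6) term-by-term (mod 7).
  X**2 ↦ 1·25·1·1 = 25
  X*Y ↦ 1·5·5·1 = 25
  X*Z ↦ 1·5·1·6 = 30
  -2*Y**2 ↦ -2·1·25·1 = -50
  Y*Z ↦ 1·1·5·6 = 30
  2*Z**2 ↦ 2·1·1·36 = 72
Sum: F(5, 5, 6) = (25) + (25) + (30) + (-50) + (30) + (72) = 132.
Reducing mod 7: 132 ≡ 6 (mod 7).
Since F(a, b, c) ≡ 6 ≠ 0 (mod 7), P does NOT lie on the curve.


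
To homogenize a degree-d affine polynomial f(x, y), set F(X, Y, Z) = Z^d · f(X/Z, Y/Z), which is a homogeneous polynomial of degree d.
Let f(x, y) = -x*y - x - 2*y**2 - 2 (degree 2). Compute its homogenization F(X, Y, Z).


F(X, Y, Z) = -X*Y - X*Z - 2*Y**2 - 2*Z**2

deg(f) = 2.
Substitute x = X/Z, y = Y/Z into f, then multiply by Z^2.
  monomial -1·x^1·y^1 ↦ -1·X^1·Y^1·Z^0.
  monomial -1·x^1·y^0 ↦ -1·X^1·Y^0·Z^1.
  monomial -2·x^0·y^2 ↦ -2·X^0·Y^2·Z^0.
  monomial -2·x^0·y^0 ↦ -2·X^0·Y^0·Z^2.
Collecting: F(X, Y, Z) = -X*Y - X*Z - 2*Y**2 - 2*Z**2.


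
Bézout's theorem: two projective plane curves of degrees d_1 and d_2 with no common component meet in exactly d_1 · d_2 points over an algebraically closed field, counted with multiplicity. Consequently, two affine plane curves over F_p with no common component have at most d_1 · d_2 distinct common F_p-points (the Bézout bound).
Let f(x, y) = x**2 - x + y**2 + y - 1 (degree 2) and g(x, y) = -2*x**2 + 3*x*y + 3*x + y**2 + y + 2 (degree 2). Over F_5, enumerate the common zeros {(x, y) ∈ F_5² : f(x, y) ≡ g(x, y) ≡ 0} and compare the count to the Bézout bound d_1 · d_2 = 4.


Common zeros: {(1, 2)}; count = 1; Bézout bound = 4.

deg(f) = 2, deg(g) = 2, so Bézout bound = 4.
Scan x ∈ F_5. For each x, list the y ∈ F_5 with f(x, y) ≡ 0 and those with g(x, y) ≡ 0 (mod 5); the common zeros in that column are the intersection.
  x = 0: f ≡ 0 at y ∈ {2}; g ≡ 0 at y ∈ ∅; common: ∅.
  x = 1: f ≡ 0 at y ∈ {2}; g ≡ 0 at y ∈ {2, 4}; common: {2}.
  x = 2: f ≡ 0 at y ∈ ∅; g ≡ 0 at y ∈ {0, 3}; common: ∅.
  x = 3: f ≡ 0 at y ∈ {0, 4}; g ≡ 0 at y ∈ ∅; common: ∅.
  x = 4: f ≡ 0 at y ∈ ∅; g ≡ 0 at y ∈ {3, 4}; common: ∅.
Collecting: common zeros = {(1, 2)}, so the count is 1.
Comparison with the Bézout bound: 1 ≤ 4 = deg(f)·deg(g), as expected for curves with no common component (the affine F_5-count falls short of the bound because intersections may lie at infinity, over extension fields, or carry multiplicity).


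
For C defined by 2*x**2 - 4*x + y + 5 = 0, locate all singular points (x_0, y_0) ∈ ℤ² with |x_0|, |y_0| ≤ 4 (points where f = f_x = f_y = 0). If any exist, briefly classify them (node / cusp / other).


No singular points in the scanned grid; C is smooth there.

Compute partial derivatives:
  f_x = 4*x - 4.
  f_y = 1.
f_y = 1 is a nonzero constant, so f_y never vanishes: no point (x, y) can satisfy f = f_x = f_y = 0. In particular no (x, y) ∈ {−4, ..., 4}² is singular; the curve is smooth.


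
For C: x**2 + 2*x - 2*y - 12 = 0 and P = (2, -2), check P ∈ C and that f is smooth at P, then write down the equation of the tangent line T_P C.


Tangent line at P: 6*x - 2*y - 16 = 0.

Step 1: f(2, -2) = 0, so P lies on C.
Step 2: partial derivatives
  f_x(x, y) = 2*x + 2, f_y(x, y) = -2.
  f_x(P) = 6, f_y(P) = -2 (gradient nonzero, so P is smooth).
Step 3: tangent line at P: 6·(x − 2) + -2·(y − -2) = 0.
Expanding: 6*x - 2*y - 16 = 0.


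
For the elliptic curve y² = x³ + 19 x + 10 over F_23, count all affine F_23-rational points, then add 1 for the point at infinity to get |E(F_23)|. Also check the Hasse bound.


Affine points = {(3, 5), (3, 18), (4, 9), (4, 14), (5, 0), (6, 8), (6, 15), (7, 7), (7, 16), (9, 6), (9, 17), (10, 2), (10, 21), (11, 3), (11, 20), (13, 4), (13, 19), (15, 6), (15, 17), (17, 5), (17, 18), (19, 10), (19, 13), (20, 8), (20, 15), (22, 6), (22, 17)}; affine count = 27; |E(F_23)| = 28.

Discriminant check: Δ ∝ 4a³ + 27b² = 4·19³ + 27·10² = 4·6859 + 27·100 ≡ 6 (mod 23). Nonzero ⇒ E is nonsingular.
For each x ∈ F_23, compute rhs = x³ + 19·x + 10 mod 23, then count y ∈ F_23 with y² ≡ rhs.
  x = 0: rhs = 10, matching y values: none (0 points).
  x = 1: rhs = 7, matching y values: none (0 points).
  x = 2: rhs = 10, matching y values: none (0 points).
  x = 3: rhs = 2, matching y values: 5, 18 (2 points).
  x = 4: rhs = 12, matching y values: 9, 14 (2 points).
  x = 5: rhs = 0, matching y values: 0 (1 points).
  x = 6: rhs = 18, matching y values: 8, 15 (2 points).
  x = 7: rhs = 3, matching y values: 7, 16 (2 points).
  x = 8: rhs = 7, matching y values: none (0 points).
  x = 9: rhs = 13, matching y values: 6, 17 (2 points).
  x = 10: rhs = 4, matching y values: 2, 21 (2 points).
  x = 11: rhs = 9, matching y values: 3, 20 (2 points).
  x = 12: rhs = 11, matching y values: none (0 points).
  x = 13: rhs = 16, matching y values: 4, 19 (2 points).
  x = 14: rhs = 7, matching y values: none (0 points).
  x = 15: rhs = 13, matching y values: 6, 17 (2 points).
  x = 16: rhs = 17, matching y values: none (0 points).
  x = 17: rhs = 2, matching y values: 5, 18 (2 points).
  x = 18: rhs = 20, matching y values: none (0 points).
  x = 19: rhs = 8, matching y values: 10, 13 (2 points).
  x = 20: rhs = 18, matching y values: 8, 15 (2 points).
  x = 21: rhs = 10, matching y values: none (0 points).
  x = 22: rhs = 13, matching y values: 6, 17 (2 points).
Total affine count: 27.
Full point count |E(F_23)| = 27 + 1 = 28.
Hasse bound: |28 − (23+1)| = |4| = 4 ≤ 2√23 ≈ 9.5917 ✓.


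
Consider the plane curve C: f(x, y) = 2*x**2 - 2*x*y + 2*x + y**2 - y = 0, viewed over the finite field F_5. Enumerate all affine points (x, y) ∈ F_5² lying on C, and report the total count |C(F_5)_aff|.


Affine F_5-points: {(0, 0), (0, 1), (4, 0), (4, 4)}; count = 4.

For each of the 25 pairs (x, y) ∈ F_5², evaluate f(x, y) mod 5. Record the zeros.
  x = 0: [0↦0, 1↦0, 2↦2, 3↦1, 4↦2]  zeros at y ∈ {0, 1}
  x = 1: [0↦4, 1↦2, 2↦2, 3↦4, 4↦3]  zeros at y ∈ ∅
  x = 2: [0↦2, 1↦3, 2↦1, 3↦1, 4↦3]  zeros at y ∈ ∅
  x = 3: [0↦4, 1↦3, 2↦4, 3↦2, 4↦2]  zeros at y ∈ ∅
  x = 4: [0↦0, 1↦2, 2↦1, 3↦2, 4↦0]  zeros at y ∈ {0, 4}
Collecting zeros: affine points = {(0, 0), (0, 1), (4, 0), (4, 4)}.
Total count |C(F_5)_aff| = 4.


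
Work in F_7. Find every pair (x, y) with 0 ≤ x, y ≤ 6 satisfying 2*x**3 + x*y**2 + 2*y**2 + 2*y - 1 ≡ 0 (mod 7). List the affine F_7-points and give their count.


Affine F_7-points: {(2, 1), (2, 2), (3, 2), (3, 6), (4, 4), (4, 5), (5, 5), (6, 1), (6, 4)}; count = 9.

For each of the 49 pairs (x, y) ∈ F_7², evaluate f(x, y) mod 7. Record the zeros.
  x = 0: [0↦6, 1↦3, 2↦4, 3↦2, 4↦4, 5↦3, 6↦6]  zeros at y ∈ ∅
  x = 1: [0↦1, 1↦6, 2↦3, 3↦6, 4↦1, 5↦2, 6↦2]  zeros at y ∈ ∅
  x = 2: [0↦1, 1↦0, 2↦0, 3↦1, 4↦3, 5↦6, 6↦3]  zeros at y ∈ {1, 2}
  x = 3: [0↦4, 1↦4, 2↦0, 3↦6, 4↦1, 5↦6, 6↦0]  zeros at y ∈ {2, 6}
  x = 4: [0↦1, 1↦2, 2↦1, 3↦5, 4↦0, 5↦0, 6↦5]  zeros at y ∈ {4, 5}
  x = 5: [0↦4, 1↦6, 2↦1, 3↦3, 4↦5, 5↦0, 6↦2]  zeros at y ∈ {5}
  x = 6: [0↦4, 1↦0, 2↦5, 3↦5, 4↦0, 5↦4, 6↦3]  zeros at y ∈ {1, 4}
Collecting zeros: affine points = {(2, 1), (2, 2), (3, 2), (3, 6), (4, 4), (4, 5), (5, 5), (6, 1), (6, 4)}.
Total count |C(F_7)_aff| = 9.


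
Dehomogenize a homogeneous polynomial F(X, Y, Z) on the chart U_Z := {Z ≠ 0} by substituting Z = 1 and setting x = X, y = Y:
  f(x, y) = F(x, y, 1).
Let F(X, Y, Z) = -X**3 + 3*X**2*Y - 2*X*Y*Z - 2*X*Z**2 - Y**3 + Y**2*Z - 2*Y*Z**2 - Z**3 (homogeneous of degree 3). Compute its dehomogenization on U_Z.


f(x, y) = -x**3 + 3*x**2*y - 2*x*y - 2*x - y**3 + y**2 - 2*y - 1

On U_Z we set Z = 1. Each monomial c·X^i·Y^j·Z^k in F becomes c·x^i·y^j·1^k = c·x^i·y^j.
Substituting Z = 1: F(X, Y, 1) = -x**3 + 3*x**2*y - 2*x*y - 2*x - y**3 + y**2 - 2*y - 1.
Note: deg(f) ≤ deg(F) = 3; strict inequality happens when F is divisible by Z (lost terms).


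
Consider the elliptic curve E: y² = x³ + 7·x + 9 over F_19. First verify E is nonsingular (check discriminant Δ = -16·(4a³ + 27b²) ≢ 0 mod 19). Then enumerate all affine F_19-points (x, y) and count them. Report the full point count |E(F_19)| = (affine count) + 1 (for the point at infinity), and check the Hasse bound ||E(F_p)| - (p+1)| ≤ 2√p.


Affine points = {(0, 3), (0, 16), (1, 6), (1, 13), (3, 0), (4, 5), (4, 14), (5, 6), (5, 13), (6, 1), (6, 18), (8, 8), (8, 11), (11, 7), (11, 12), (12, 4), (12, 15), (13, 6), (13, 13), (14, 1), (14, 18), (17, 5), (17, 14), (18, 1), (18, 18)}; affine count = 25; |E(F_19)| = 26.

Discriminant check: Δ ∝ 4a³ + 27b² = 4·7³ + 27·9² = 4·343 + 27·81 ≡ 6 (mod 19). Nonzero ⇒ E is nonsingular.
For each x ∈ F_19, compute rhs = x³ + 7·x + 9 mod 19, then count y ∈ F_19 with y² ≡ rhs.
  x = 0: rhs = 9, matching y values: 3, 16 (2 points).
  x = 1: rhs = 17, matching y values: 6, 13 (2 points).
  x = 2: rhs = 12, matching y values: none (0 points).
  x = 3: rhs = 0, matching y values: 0 (1 points).
  x = 4: rhs = 6, matching y values: 5, 14 (2 points).
  x = 5: rhs = 17, matching y values: 6, 13 (2 points).
  x = 6: rhs = 1, matching y values: 1, 18 (2 points).
  x = 7: rhs = 2, matching y values: none (0 points).
  x = 8: rhs = 7, matching y values: 8, 11 (2 points).
  x = 9: rhs = 3, matching y values: none (0 points).
  x = 10: rhs = 15, matching y values: none (0 points).
  x = 11: rhs = 11, matching y values: 7, 12 (2 points).
  x = 12: rhs = 16, matching y values: 4, 15 (2 points).
  x = 13: rhs = 17, matching y values: 6, 13 (2 points).
  x = 14: rhs = 1, matching y values: 1, 18 (2 points).
  x = 15: rhs = 12, matching y values: none (0 points).
  x = 16: rhs = 18, matching y values: none (0 points).
  x = 17: rhs = 6, matching y values: 5, 14 (2 points).
  x = 18: rhs = 1, matching y values: 1, 18 (2 points).
Total affine count: 25.
Full point count |E(F_19)| = 25 + 1 = 26.
Hasse bound: |26 − (19+1)| = |6| = 6 ≤ 2√19 ≈ 8.7178 ✓.


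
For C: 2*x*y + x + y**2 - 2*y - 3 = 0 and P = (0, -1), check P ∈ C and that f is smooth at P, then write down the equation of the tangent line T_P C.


Tangent line at P: -x - 4*y - 4 = 0.

Step 1: f(0, -1) = 0, so P lies on C.
Step 2: partial derivatives
  f_x(x, y) = 2*y + 1, f_y(x, y) = 2*x + 2*y - 2.
  f_x(P) = -1, f_y(P) = -4 (gradient nonzero, so P is smooth).
Step 3: tangent line at P: -1·(x − 0) + -4·(y − -1) = 0.
Expanding: -x - 4*y - 4 = 0.


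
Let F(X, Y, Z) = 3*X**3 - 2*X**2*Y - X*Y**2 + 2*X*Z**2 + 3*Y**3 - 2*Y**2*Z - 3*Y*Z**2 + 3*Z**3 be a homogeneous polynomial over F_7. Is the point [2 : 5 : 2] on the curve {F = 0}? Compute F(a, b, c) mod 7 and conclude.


F(2,5,2) ≡ 0 (mod 7); P is on the curve.

Evaluate F(2, 5, 2) term-by-term (mod 7).
  3*X**3 ↦ 3·8·1·1 = 24
  -2*X**2*Y ↦ -2·4·5·1 = -40
  -X*Y**2 ↦ -1·2·25·1 = -50
  2*X*Z**2 ↦ 2·2·1·4 = 16
  3*Y**3 ↦ 3·1·125·1 = 375
  -2*Y**2*Z ↦ -2·1·25·2 = -100
  -3*Y*Z**2 ↦ -3·1·5·4 = -60
  3*Z**3 ↦ 3·1·1·8 = 24
Sum: F(2, 5, 2) = (24) + (-40) + (-50) + (16) + (375) + (-100) + (-60) + (24) = 189.
Reducing mod 7: 189 ≡ 0 (mod 7).
Since F(a, b, c) ≡ 0 (mod 7), P lies on the curve.


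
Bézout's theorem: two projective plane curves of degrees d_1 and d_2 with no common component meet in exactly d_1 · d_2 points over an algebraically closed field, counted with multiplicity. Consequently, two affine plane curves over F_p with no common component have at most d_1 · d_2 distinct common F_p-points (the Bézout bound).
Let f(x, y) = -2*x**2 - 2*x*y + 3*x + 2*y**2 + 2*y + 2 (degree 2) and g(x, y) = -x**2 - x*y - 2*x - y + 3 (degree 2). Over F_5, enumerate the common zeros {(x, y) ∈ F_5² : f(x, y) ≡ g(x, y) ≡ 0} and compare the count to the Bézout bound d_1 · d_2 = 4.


Common zeros: {(2, 0)}; count = 1; Bézout bound = 4.

deg(f) = 2, deg(g) = 2, so Bézout bound = 4.
Scan x ∈ F_5. For each x, list the y ∈ F_5 with f(x, y) ≡ 0 and those with g(x, y) ≡ 0 (mod 5); the common zeros in that column are the intersection.
  x = 0: f ≡ 0 at y ∈ ∅; g ≡ 0 at y ∈ {3}; common: ∅.
  x = 1: f ≡ 0 at y ∈ {1, 4}; g ≡ 0 at y ∈ {0}; common: ∅.
  x = 2: f ≡ 0 at y ∈ {0, 1}; g ≡ 0 at y ∈ {0}; common: {0}.
  x = 3: f ≡ 0 at y ∈ ∅; g ≡ 0 at y ∈ {2}; common: ∅.
  x = 4: f ≡ 0 at y ∈ {4}; g ≡ 0 at y ∈ ∅; common: ∅.
Collecting: common zeros = {(2, 0)}, so the count is 1.
Comparison with the Bézout bound: 1 ≤ 4 = deg(f)·deg(g), as expected for curves with no common component (the affine F_5-count falls short of the bound because intersections may lie at infinity, over extension fields, or carry multiplicity).


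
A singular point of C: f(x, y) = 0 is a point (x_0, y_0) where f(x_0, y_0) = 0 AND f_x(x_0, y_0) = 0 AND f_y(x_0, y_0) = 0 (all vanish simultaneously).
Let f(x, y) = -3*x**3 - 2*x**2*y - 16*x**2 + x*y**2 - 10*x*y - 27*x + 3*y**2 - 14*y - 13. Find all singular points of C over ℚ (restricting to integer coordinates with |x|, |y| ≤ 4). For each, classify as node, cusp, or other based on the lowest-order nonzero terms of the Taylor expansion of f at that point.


Singular points: {(-2, 1)}; classification: cusp.

Compute partial derivatives:
  f_x = -9*x**2 - 4*x*y - 32*x + y**2 - 10*y - 27.
  f_y = -2*x**2 + 2*x*y - 10*x + 6*y - 14.
Scan x_0 ∈ {−4, ..., 4}. For each x_0, f_y(x_0, y) is a polynomial in y; find its integer roots y ∈ {−4, ..., 4}, then test f_x and f at those candidates.
  x = -4: f_y(-4, y) = -2*y - 6; vanishes at y ∈ {-3}. (-4, -3): f_x = -52 ≠ 0.
  x = -3: f_y(-3, y) = -2; no integer root y with |y| ≤ 4.
  x = -2: f_y(-2, y) = 2*y - 2; vanishes at y ∈ {1}. (-2, 1): f_x = 0, f = 0 — SINGULAR.
  x = -1: f_y(-1, y) = 4*y - 6; no integer root y with |y| ≤ 4.
  x = 0: f_y(0, y) = 6*y - 14; no integer root y with |y| ≤ 4.
  x = 1: f_y(1, y) = 8*y - 26; no integer root y with |y| ≤ 4.
  x = 2: f_y(2, y) = 10*y - 42; no integer root y with |y| ≤ 4.
  x = 3: f_y(3, y) = 12*y - 62; no integer root y with |y| ≤ 4.
  x = 4: f_y(4, y) = 14*y - 86; no integer root y with |y| ≤ 4.
Only singular point on the grid: (-2, 1).
Classify: substitute x = -2 + u, y = 1 + v and expand: f = -3*u**3 - 2*u**2*v + u*v**2 + v**2.
No constant or linear terms (consistent with a singular point). Quadratic part: v**2. Cubic part: -3*u**3 - 2*u**2*v + u*v**2.
The quadratic part v**2 is a perfect square, so there is a single (double) tangent line v = 0, i.e. y = 1. Restricting the cubic part to that line (v = 0) leaves -3*u**3 ≠ 0, so f is not divisible by v and the branch is v² ≈ 3*u**3 to lowest order — this is a cusp.
Classification: cusp.


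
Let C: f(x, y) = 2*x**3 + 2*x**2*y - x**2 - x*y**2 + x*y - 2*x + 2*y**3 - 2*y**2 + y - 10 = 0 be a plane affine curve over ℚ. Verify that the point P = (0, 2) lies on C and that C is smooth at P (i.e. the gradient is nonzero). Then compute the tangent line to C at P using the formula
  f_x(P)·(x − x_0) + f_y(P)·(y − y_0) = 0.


Tangent line at P: -4*x + 17*y - 34 = 0.

Step 1: f(0, 2) = 0, so P lies on C.
Step 2: partial derivatives
  f_x(x, y) = 6*x**2 + 4*x*y - 2*x - y**2 + y - 2, f_y(x, y) = 2*x**2 - 2*x*y + x + 6*y**2 - 4*y + 1.
  f_x(P) = -4, f_y(P) = 17 (gradient nonzero, so P is smooth).
Step 3: tangent line at P: -4·(x − 0) + 17·(y − 2) = 0.
Expanding: -4*x + 17*y - 34 = 0.


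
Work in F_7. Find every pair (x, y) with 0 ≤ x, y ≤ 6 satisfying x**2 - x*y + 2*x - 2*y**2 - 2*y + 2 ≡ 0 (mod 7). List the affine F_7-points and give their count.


Affine F_7-points: {(1, 1), (3, 4), (5, 1), (5, 6), (6, 4), (6, 6)}; count = 6.

For each of the 49 pairs (x, y) ∈ F_7², evaluate f(x, y) mod 7. Record the zeros.
  x = 0: [0↦2, 1↦5, 2↦4, 3↦6, 4↦4, 5↦5, 6↦2]  zeros at y ∈ ∅
  x = 1: [0↦5, 1↦0, 2↦5, 3↦6, 4↦3, 5↦3, 6↦6]  zeros at y ∈ {1}
  x = 2: [0↦3, 1↦4, 2↦1, 3↦1, 4↦4, 5↦3, 6↦5]  zeros at y ∈ ∅
  x = 3: [0↦3, 1↦3, 2↦6, 3↦5, 4↦0, 5↦5, 6↦6]  zeros at y ∈ {4}
  x = 4: [0↦5, 1↦4, 2↦6, 3↦4, 4↦5, 5↦2, 6↦2]  zeros at y ∈ ∅
  x = 5: [0↦2, 1↦0, 2↦1, 3↦5, 4↦5, 5↦1, 6↦0]  zeros at y ∈ {1, 6}
  x = 6: [0↦1, 1↦5, 2↦5, 3↦1, 4↦0, 5↦2, 6↦0]  zeros at y ∈ {4, 6}
Collecting zeros: affine points = {(1, 1), (3, 4), (5, 1), (5, 6), (6, 4), (6, 6)}.
Total count |C(F_7)_aff| = 6.


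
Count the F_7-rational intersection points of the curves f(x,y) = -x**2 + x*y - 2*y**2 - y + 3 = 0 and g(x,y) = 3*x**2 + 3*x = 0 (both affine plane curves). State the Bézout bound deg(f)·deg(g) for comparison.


Common zeros: {(0, 1), (0, 2)}; count = 2; Bézout bound = 4.

deg(f) = 2, deg(g) = 2, so Bézout bound = 4.
Scan x ∈ F_7. For each x, list the y ∈ F_7 with f(x, y) ≡ 0 and those with g(x, y) ≡ 0 (mod 7); the common zeros in that column are the intersection.
  x = 0: f ≡ 0 at y ∈ {1, 2}; g ≡ 0 at y ∈ {0, 1, 2, 3, 4, 5, 6}; common: {1, 2}.
  x = 1: f ≡ 0 at y ∈ {1, 6}; g ≡ 0 at y ∈ ∅; common: ∅.
  x = 2: f ≡ 0 at y ∈ {2}; g ≡ 0 at y ∈ ∅; common: ∅.
  x = 3: f ≡ 0 at y ∈ ∅; g ≡ 0 at y ∈ ∅; common: ∅.
  x = 4: f ≡ 0 at y ∈ ∅; g ≡ 0 at y ∈ ∅; common: ∅.
  x = 5: f ≡ 0 at y ∈ {3, 6}; g ≡ 0 at y ∈ ∅; common: ∅.
  x = 6: f ≡ 0 at y ∈ ∅; g ≡ 0 at y ∈ {0, 1, 2, 3, 4, 5, 6}; common: ∅.
Collecting: common zeros = {(0, 1), (0, 2)}, so the count is 2.
Comparison with the Bézout bound: 2 ≤ 4 = deg(f)·deg(g), as expected for curves with no common component (the affine F_7-count falls short of the bound because intersections may lie at infinity, over extension fields, or carry multiplicity).


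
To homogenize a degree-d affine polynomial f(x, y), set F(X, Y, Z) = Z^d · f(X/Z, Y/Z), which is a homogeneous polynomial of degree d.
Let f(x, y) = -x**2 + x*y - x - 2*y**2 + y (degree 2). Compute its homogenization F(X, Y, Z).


F(X, Y, Z) = -X**2 + X*Y - X*Z - 2*Y**2 + Y*Z

deg(f) = 2.
Substitute x = X/Z, y = Y/Z into f, then multiply by Z^2.
  monomial -1·x^2·y^0 ↦ -1·X^2·Y^0·Z^0.
  monomial 1·x^1·y^1 ↦ 1·X^1·Y^1·Z^0.
  monomial -1·x^1·y^0 ↦ -1·X^1·Y^0·Z^1.
  monomial -2·x^0·y^2 ↦ -2·X^0·Y^2·Z^0.
  monomial 1·x^0·y^1 ↦ 1·X^0·Y^1·Z^1.
Collecting: F(X, Y, Z) = -X**2 + X*Y - X*Z - 2*Y**2 + Y*Z.


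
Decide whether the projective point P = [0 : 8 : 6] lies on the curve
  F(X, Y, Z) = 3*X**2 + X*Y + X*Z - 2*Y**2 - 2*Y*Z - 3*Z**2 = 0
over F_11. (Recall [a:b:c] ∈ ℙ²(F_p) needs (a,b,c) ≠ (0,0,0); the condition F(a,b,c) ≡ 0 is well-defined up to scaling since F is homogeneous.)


F(0,8,6) ≡ 9 (mod 11); P is NOT on the curve.

Evaluate F(0, 8, 6) term-by-term (mod 11).
  3*X**2 ↦ 3·0·1·1 = 0
  X*Y ↦ 1·0·8·1 = 0
  X*Z ↦ 1·0·1·6 = 0
  -2*Y**2 ↦ -2·1·64·1 = -128
  -2*Y*Z ↦ -2·1·8·6 = -96
  -3*Z**2 ↦ -3·1·1·36 = -108
Sum: F(0, 8, 6) = (0) + (0) + (0) + (-128) + (-96) + (-108) = -332.
Reducing mod 11: -332 ≡ 9 (mod 11).
Since F(a, b, c) ≡ 9 ≠ 0 (mod 11), P does NOT lie on the curve.


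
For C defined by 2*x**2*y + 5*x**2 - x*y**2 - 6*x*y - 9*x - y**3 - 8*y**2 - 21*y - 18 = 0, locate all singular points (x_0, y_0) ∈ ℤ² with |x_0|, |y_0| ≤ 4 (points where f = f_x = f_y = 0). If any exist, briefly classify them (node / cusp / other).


Singular points: {(0, -3)}; classification: node.

Compute partial derivatives:
  f_x = 4*x*y + 10*x - y**2 - 6*y - 9.
  f_y = 2*x**2 - 2*x*y - 6*x - 3*y**2 - 16*y - 21.
Scan x_0 ∈ {−4, ..., 4}. For each x_0, f_y(x_0, y) is a polynomial in y; find its integer roots y ∈ {−4, ..., 4}, then test f_x and f at those candidates.
  x = -4: f_y(-4, y) = -3*y**2 - 8*y + 35; no integer root y with |y| ≤ 4.
  x = -3: f_y(-3, y) = -3*y**2 - 10*y + 15; no integer root y with |y| ≤ 4.
  x = -2: f_y(-2, y) = -3*y**2 - 12*y - 1; no integer root y with |y| ≤ 4.
  x = -1: f_y(-1, y) = -3*y**2 - 14*y - 13; no integer root y with |y| ≤ 4.
  x = 0: f_y(0, y) = -3*y**2 - 16*y - 21; vanishes at y ∈ {-3}. (0, -3): f_x = 0, f = 0 — SINGULAR.
  x = 1: f_y(1, y) = -3*y**2 - 18*y - 25; no integer root y with |y| ≤ 4.
  x = 2: f_y(2, y) = -3*y**2 - 20*y - 25; no integer root y with |y| ≤ 4.
  x = 3: f_y(3, y) = -3*y**2 - 22*y - 21; no integer root y with |y| ≤ 4.
  x = 4: f_y(4, y) = -3*y**2 - 24*y - 13; no integer root y with |y| ≤ 4.
Only singular point on the grid: (0, -3).
Classify: substitute x = 0 + u, y = -3 + v and expand: f = 2*u**2*v - u**2 - u*v**2 - v**3 + v**2.
No constant or linear terms (consistent with a singular point). Quadratic part: -u**2 + v**2. Cubic part: 2*u**2*v - u*v**2 - v**3.
The quadratic part v**2 - u**2 = (v − u)(v + u) splits into two distinct linear factors, so there are two distinct tangent lines y − -3 = ±(x − 0) — this is a node (ordinary double point).
Classification: node.


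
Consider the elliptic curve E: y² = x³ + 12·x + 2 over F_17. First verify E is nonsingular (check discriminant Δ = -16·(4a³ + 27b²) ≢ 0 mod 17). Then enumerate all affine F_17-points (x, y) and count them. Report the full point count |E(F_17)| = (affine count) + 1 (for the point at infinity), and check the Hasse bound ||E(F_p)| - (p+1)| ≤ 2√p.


Affine points = {(0, 6), (0, 11), (1, 7), (1, 10), (2, 0), (5, 0), (6, 1), (6, 16), (7, 2), (7, 15), (8, 7), (8, 10), (10, 0), (12, 2), (12, 15), (13, 3), (13, 14), (15, 2), (15, 15)}; affine count = 19; |E(F_17)| = 20.

Discriminant check: Δ ∝ 4a³ + 27b² = 4·12³ + 27·2² = 4·1728 + 27·4 ≡ 16 (mod 17). Nonzero ⇒ E is nonsingular.
For each x ∈ F_17, compute rhs = x³ + 12·x + 2 mod 17, then count y ∈ F_17 with y² ≡ rhs.
  x = 0: rhs = 2, matching y values: 6, 11 (2 points).
  x = 1: rhs = 15, matching y values: 7, 10 (2 points).
  x = 2: rhs = 0, matching y values: 0 (1 points).
  x = 3: rhs = 14, matching y values: none (0 points).
  x = 4: rhs = 12, matching y values: none (0 points).
  x = 5: rhs = 0, matching y values: 0 (1 points).
  x = 6: rhs = 1, matching y values: 1, 16 (2 points).
  x = 7: rhs = 4, matching y values: 2, 15 (2 points).
  x = 8: rhs = 15, matching y values: 7, 10 (2 points).
  x = 9: rhs = 6, matching y values: none (0 points).
  x = 10: rhs = 0, matching y values: 0 (1 points).
  x = 11: rhs = 3, matching y values: none (0 points).
  x = 12: rhs = 4, matching y values: 2, 15 (2 points).
  x = 13: rhs = 9, matching y values: 3, 14 (2 points).
  x = 14: rhs = 7, matching y values: none (0 points).
  x = 15: rhs = 4, matching y values: 2, 15 (2 points).
  x = 16: rhs = 6, matching y values: none (0 points).
Total affine count: 19.
Full point count |E(F_17)| = 19 + 1 = 20.
Hasse bound: |20 − (17+1)| = |2| = 2 ≤ 2√17 ≈ 8.2462 ✓.
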